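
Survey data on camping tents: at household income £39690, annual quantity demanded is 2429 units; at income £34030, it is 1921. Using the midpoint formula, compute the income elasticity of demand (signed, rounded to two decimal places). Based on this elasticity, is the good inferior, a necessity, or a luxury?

%ΔQ = (1921 − 2429)/[( 2429 + 1921)/2] = -508/2175 = -0.233563…
%ΔIncome = (34030 − 39690)/[( 39690 + 34030)/2] = -5660/36860 = -0.153553…
E_income = (-508/2175) / (-5660/36860) = 1.5210…
E_income > 1 ⇒ normal good, luxury.

1.52; luxury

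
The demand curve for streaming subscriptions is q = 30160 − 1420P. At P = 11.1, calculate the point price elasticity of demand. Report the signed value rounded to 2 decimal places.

dq/dP = −1420. At P = 11.1, q = 30160 − 1420(11.1) = 14398.
Ed = (dq/dP)·(P/q) = −1420 × (11.1/14398) = -1.0947…

-1.09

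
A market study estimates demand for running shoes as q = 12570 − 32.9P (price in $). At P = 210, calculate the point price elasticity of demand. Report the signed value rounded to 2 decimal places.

dq/dP = −32.9. At P = 210, q = 12570 − 32.9(210) = 5661.
Ed = (dq/dP)·(P/q) = −32.9 × (210/5661) = -1.2204…

-1.22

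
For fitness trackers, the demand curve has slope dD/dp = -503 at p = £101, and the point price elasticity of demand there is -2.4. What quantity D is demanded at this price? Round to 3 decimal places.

Ed = (dD/dp)·(p/D) ⇒ D = (dD/dp)·p/Ed = (-503)·101/(-2.4) = 21167.91666…

21167.917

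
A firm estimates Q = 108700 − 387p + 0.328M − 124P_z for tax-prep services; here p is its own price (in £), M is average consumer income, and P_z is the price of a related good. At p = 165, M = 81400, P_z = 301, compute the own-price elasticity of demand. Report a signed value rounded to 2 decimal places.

-1.87

At the given values, Q = 108700 − 387(165) + 0.328(81400) − 124(301) = 34220.2.
∂Q/∂p = −387.
E = (-387) × (165/34220.2) = -1.8660…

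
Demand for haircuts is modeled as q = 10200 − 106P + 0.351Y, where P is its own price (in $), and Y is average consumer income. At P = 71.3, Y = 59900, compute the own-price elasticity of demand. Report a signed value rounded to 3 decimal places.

-0.319

At the given values, q = 10200 − 106(71.3) + 0.351(59900) = 23667.1.
∂q/∂P = −106.
E = (-106) × (71.3/23667.1) = -0.31933…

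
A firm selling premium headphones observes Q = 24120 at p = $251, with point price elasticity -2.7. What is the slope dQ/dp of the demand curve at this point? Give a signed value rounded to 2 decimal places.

Ed = (dQ/dp)·(p/Q) ⇒ dQ/dp = Ed·Q/p = (-2.7)·24120/251 = -259.4581…

-259.46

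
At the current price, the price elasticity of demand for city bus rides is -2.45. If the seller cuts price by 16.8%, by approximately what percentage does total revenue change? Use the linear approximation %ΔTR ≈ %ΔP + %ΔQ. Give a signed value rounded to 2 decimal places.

+24.36%

%ΔQ ≈ Ed × %ΔP = (-2.45) × (-16.8%) = +41.1600%
%ΔTR ≈ %ΔP + %ΔQ = (-16.8%) + (+41.1600%) = +24.3600%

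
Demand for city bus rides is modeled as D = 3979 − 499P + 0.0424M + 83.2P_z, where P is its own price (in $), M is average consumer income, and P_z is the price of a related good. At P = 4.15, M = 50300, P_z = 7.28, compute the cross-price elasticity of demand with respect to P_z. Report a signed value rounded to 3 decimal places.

At the given values, D = 3979 − 499(4.15) + 0.0424(50300) + 83.2(7.28) = 4646.566.
∂D/∂P_z = 83.2.
E = (83.2) × (7.28/4646.566) = 0.13035…

0.130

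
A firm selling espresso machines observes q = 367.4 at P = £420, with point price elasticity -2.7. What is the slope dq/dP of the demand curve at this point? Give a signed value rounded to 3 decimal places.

-2.362

Ed = (dq/dP)·(P/q) ⇒ dq/dP = Ed·q/P = (-2.7)·367.4/420 = -2.36185…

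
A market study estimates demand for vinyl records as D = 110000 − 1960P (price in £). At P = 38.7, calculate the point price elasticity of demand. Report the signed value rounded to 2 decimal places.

-2.22

dD/dP = −1960. At P = 38.7, D = 110000 − 1960(38.7) = 34148.
Ed = (dD/dP)·(P/D) = −1960 × (38.7/34148) = -2.2212…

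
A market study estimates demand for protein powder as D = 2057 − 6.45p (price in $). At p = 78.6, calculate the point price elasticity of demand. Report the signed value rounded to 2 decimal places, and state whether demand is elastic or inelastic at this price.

dD/dp = −6.45. At p = 78.6, D = 2057 − 6.45(78.6) = 1550.03.
Ed = (dD/dp)·(p/D) = −6.45 × (78.6/1550.03) = -0.3270…
|Ed| = 0.33 < 1, so demand is inelastic.

-0.33; inelastic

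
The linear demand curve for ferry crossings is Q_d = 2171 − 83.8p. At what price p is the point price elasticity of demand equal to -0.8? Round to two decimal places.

11.51

Ed = −83.8p/(2171 − 83.8p). Set this equal to -0.8:
83.8p = 0.8·(2171 − 83.8p) ⇒ 83.8p(1 + 0.8) = 0.8·2171
p = 0.8·2171 / (83.8·1.8) = 11.5141…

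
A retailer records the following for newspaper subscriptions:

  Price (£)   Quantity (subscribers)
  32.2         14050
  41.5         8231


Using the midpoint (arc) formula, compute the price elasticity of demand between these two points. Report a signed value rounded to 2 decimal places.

-2.07

%ΔQ = (8231 − 14050) / [(14050 + 8231)/2] = -5819/11140.5 = -0.522328…
%ΔP = (41.5 − 32.2) / [(32.2 + 41.5)/2] = 9.3/36.85 = 0.252374…
Arc Ed = %ΔQ / %ΔP = (-5819/11140.5) / (9.3/36.85) = -2.0696…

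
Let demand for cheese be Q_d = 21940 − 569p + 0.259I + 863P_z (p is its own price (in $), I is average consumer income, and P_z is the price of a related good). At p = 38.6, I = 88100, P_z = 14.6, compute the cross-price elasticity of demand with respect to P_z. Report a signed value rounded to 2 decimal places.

0.36

At the given values, Q_d = 21940 − 569(38.6) + 0.259(88100) + 863(14.6) = 35394.3.
∂Q_d/∂P_z = 863.
E = (863) × (14.6/35394.3) = 0.3559…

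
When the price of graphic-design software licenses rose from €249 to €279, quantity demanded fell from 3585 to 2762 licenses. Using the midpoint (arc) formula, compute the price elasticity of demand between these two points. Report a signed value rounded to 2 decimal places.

-2.28

%ΔQ = (2762 − 3585) / [(3585 + 2762)/2] = -823/3173.5 = -0.259335…
%ΔP = (279 − 249) / [(249 + 279)/2] = 30/264 = 0.113636…
Arc Ed = %ΔQ / %ΔP = (-823/3173.5) / (30/264) = -2.2821…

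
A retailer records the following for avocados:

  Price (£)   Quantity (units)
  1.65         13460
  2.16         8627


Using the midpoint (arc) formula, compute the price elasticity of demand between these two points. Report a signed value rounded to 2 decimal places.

%ΔQ = (8627 − 13460) / [(13460 + 8627)/2] = -4833/11043.5 = -0.437632…
%ΔP = (2.16 − 1.65) / [(1.65 + 2.16)/2] = 0.51/1.905 = 0.267716…
Arc Ed = %ΔQ / %ΔP = (-4833/11043.5) / (0.51/1.905) = -1.6346…

-1.63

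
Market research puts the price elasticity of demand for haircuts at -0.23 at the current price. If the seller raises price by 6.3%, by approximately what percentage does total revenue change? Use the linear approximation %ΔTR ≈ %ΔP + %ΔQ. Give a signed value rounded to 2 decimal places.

+4.85%

%ΔQ ≈ Ed × %ΔP = (-0.23) × (+6.3%) = -1.4490%
%ΔTR ≈ %ΔP + %ΔQ = (+6.3%) + (-1.4490%) = +4.8510%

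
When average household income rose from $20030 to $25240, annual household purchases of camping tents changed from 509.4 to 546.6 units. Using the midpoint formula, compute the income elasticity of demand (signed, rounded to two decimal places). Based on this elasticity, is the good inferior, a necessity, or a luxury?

%ΔQ = (546.6 − 509.4)/[( 509.4 + 546.6)/2] = 37.2/528 = 0.070454…
%ΔIncome = (25240 − 20030)/[( 20030 + 25240)/2] = 5210/22635 = 0.230174…
E_income = (37.2/528) / (5210/22635) = 0.3060…
0 < E_income < 1 ⇒ normal good, necessity.

0.31; necessity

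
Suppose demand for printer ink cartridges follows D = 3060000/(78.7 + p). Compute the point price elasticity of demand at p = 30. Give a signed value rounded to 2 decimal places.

-0.28

dD/dp = −3060000/(78.7 + p)² = -258.978. At p = 30, D = 28150.9.
Ed = (dD/dp)·(p/D) = (-258.978) × (30/28150.9) = -0.2759…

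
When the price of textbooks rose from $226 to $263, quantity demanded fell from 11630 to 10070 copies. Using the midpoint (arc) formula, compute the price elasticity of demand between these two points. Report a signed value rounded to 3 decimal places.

%ΔQ = (10070 − 11630) / [(11630 + 10070)/2] = -1560/10850 = -0.143778…
%ΔP = (263 − 226) / [(226 + 263)/2] = 37/244.5 = 0.151329…
Arc Ed = %ΔQ / %ΔP = (-1560/10850) / (37/244.5) = -0.95010…

-0.950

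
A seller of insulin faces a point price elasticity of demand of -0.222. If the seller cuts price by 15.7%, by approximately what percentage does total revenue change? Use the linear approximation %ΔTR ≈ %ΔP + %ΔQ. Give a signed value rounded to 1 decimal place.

-12.2%

%ΔQ ≈ Ed × %ΔP = (-0.222) × (-15.7%) = +3.4854%
%ΔTR ≈ %ΔP + %ΔQ = (-15.7%) + (+3.4854%) = -12.2146%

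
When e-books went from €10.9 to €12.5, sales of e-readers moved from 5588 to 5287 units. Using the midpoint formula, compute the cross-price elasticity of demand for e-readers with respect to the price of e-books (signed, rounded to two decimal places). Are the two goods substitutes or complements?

%ΔQ_{e-readers} = (5287 − 5588)/avg = -301/5437.5 = -0.055356…
%ΔP_{e-books} = (12.5 − 10.9)/avg = 1.6/11.7 = 0.136752…
E_cross = (-301/5437.5) / (1.6/11.7) = -0.4047…
E_cross < 0 ⇒ the goods are complements.

-0.40; complements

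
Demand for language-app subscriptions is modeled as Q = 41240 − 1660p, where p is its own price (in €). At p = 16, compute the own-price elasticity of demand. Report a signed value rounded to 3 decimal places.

-1.809

At the given values, Q = 41240 − 1660(16) = 14680.
∂Q/∂p = −1660.
E = (-1660) × (16/14680) = -1.80926…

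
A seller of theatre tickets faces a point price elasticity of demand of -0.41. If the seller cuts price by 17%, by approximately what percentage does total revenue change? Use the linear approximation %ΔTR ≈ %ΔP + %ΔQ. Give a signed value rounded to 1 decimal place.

-10.0%

%ΔQ ≈ Ed × %ΔP = (-0.41) × (-17%) = +6.9700%
%ΔTR ≈ %ΔP + %ΔQ = (-17%) + (+6.9700%) = -10.0300%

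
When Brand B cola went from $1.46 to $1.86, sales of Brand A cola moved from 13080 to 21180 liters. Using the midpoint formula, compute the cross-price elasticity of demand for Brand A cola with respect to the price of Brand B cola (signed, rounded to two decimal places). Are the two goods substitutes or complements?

%ΔQ_{Brand A cola} = (21180 − 13080)/avg = 8100/17130 = 0.472854…
%ΔP_{Brand B cola} = (1.86 − 1.46)/avg = 0.4/1.66 = 0.240963…
E_cross = (8100/17130) / (0.4/1.66) = 1.9623…
E_cross > 0 ⇒ the goods are substitutes.

1.96; substitutes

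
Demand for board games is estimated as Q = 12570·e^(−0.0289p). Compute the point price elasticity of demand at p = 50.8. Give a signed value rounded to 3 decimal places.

dQ/dp = −0.0289·Q = -83.6829. At p = 50.8, Q = 2895.6.
Ed = (dQ/dp)·(p/Q) = (-83.6829) × (50.8/2895.6) = -1.46812

-1.468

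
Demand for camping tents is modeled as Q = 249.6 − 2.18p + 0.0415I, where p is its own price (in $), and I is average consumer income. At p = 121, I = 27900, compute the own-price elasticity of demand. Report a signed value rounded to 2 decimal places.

-0.23

At the given values, Q = 249.6 − 2.18(121) + 0.0415(27900) = 1143.67.
∂Q/∂p = −2.18.
E = (-2.18) × (121/1143.67) = -0.2306…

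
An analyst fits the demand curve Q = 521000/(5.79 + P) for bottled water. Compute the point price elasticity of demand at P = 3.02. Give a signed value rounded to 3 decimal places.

-0.343

dQ/dP = −521000/(5.79 + P)² = -6712.52. At P = 3.02, Q = 59137.3.
Ed = (dQ/dP)·(P/Q) = (-6712.52) × (3.02/59137.3) = -0.34279…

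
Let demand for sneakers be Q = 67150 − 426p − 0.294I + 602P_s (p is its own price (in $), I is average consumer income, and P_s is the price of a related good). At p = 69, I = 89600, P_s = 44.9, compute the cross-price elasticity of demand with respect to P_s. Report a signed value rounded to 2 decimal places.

0.70

At the given values, Q = 67150 − 426(69) − 0.294(89600) + 602(44.9) = 38443.4.
∂Q/∂P_s = 602.
E = (602) × (44.9/38443.4) = 0.7031…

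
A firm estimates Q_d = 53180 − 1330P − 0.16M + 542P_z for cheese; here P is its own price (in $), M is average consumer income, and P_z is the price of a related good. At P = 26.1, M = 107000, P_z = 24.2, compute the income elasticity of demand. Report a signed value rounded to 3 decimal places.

At the given values, Q_d = 53180 − 1330(26.1) − 0.16(107000) + 542(24.2) = 14463.4.
∂Q_d/∂M = -0.16.
E = (-0.16) × (107000/14463.4) = -1.18367…

-1.184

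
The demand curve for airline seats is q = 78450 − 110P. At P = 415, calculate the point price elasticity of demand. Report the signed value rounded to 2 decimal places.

-1.39

dq/dP = −110. At P = 415, q = 78450 − 110(415) = 32800.
Ed = (dq/dP)·(P/q) = −110 × (415/32800) = -1.3917…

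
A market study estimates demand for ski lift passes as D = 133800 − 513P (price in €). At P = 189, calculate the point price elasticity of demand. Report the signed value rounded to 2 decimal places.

-2.63

dD/dP = −513. At P = 189, D = 133800 − 513(189) = 36843.
Ed = (dD/dP)·(P/D) = −513 × (189/36843) = -2.6316…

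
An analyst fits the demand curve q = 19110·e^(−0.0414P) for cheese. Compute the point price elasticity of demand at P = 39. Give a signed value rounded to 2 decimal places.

dq/dP = −0.0414·q = -157.416. At P = 39, q = 3802.32.
Ed = (dq/dP)·(P/q) = (-157.416) × (39/3802.32) = -1.6146

-1.61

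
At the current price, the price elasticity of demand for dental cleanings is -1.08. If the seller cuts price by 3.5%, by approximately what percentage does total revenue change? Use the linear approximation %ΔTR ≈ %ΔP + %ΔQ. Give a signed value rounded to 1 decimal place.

+0.3%

%ΔQ ≈ Ed × %ΔP = (-1.08) × (-3.5%) = +3.7800%
%ΔTR ≈ %ΔP + %ΔQ = (-3.5%) + (+3.7800%) = +0.2800%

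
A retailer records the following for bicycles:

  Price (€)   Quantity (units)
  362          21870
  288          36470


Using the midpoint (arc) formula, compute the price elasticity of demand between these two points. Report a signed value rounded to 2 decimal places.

%ΔQ = (36470 − 21870) / [(21870 + 36470)/2] = 14600/29170 = 0.500514…
%ΔP = (288 − 362) / [(362 + 288)/2] = -74/325 = -0.227692…
Arc Ed = %ΔQ / %ΔP = (14600/29170) / (-74/325) = -2.1982…

-2.20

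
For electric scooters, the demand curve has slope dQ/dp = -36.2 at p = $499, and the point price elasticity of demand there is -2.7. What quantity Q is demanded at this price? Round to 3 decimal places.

6690.296

Ed = (dQ/dp)·(p/Q) ⇒ Q = (dQ/dp)·p/Ed = (-36.2)·499/(-2.7) = 6690.29629…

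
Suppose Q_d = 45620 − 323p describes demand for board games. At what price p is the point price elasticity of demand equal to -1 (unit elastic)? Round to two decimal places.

Ed = −323p/(45620 − 323p). Set this equal to -1:
323p = 1·(45620 − 323p) ⇒ 323p(1 + 1) = 1·45620
p = 1·45620 / (323·2) = 70.6191…

70.62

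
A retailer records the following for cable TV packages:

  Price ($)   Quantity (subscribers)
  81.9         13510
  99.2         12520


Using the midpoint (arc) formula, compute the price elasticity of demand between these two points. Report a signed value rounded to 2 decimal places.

%ΔQ = (12520 − 13510) / [(13510 + 12520)/2] = -990/13015 = -0.076066…
%ΔP = (99.2 − 81.9) / [(81.9 + 99.2)/2] = 17.3/90.55 = 0.191054…
Arc Ed = %ΔQ / %ΔP = (-990/13015) / (17.3/90.55) = -0.3981…

-0.40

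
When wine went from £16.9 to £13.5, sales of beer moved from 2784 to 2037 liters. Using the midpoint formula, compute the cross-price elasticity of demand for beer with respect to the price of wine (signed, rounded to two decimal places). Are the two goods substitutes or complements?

1.39; substitutes

%ΔQ_{beer} = (2037 − 2784)/avg = -747/2410.5 = -0.309894…
%ΔP_{wine} = (13.5 − 16.9)/avg = -3.4/15.2 = -0.223684…
E_cross = (-747/2410.5) / (-3.4/15.2) = 1.3854…
E_cross > 0 ⇒ the goods are substitutes.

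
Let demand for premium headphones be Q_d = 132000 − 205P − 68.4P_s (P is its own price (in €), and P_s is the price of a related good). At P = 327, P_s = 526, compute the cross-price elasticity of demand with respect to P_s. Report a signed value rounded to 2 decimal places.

At the given values, Q_d = 132000 − 205(327) − 68.4(526) = 28986.6.
∂Q_d/∂P_s = -68.4.
E = (-68.4) × (526/28986.6) = -1.2412…

-1.24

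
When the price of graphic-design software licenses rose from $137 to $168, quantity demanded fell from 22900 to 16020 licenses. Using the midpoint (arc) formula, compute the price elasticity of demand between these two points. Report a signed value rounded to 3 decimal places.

-1.739

%ΔQ = (16020 − 22900) / [(22900 + 16020)/2] = -6880/19460 = -0.353545…
%ΔP = (168 − 137) / [(137 + 168)/2] = 31/152.5 = 0.203278…
Arc Ed = %ΔQ / %ΔP = (-6880/19460) / (31/152.5) = -1.73921…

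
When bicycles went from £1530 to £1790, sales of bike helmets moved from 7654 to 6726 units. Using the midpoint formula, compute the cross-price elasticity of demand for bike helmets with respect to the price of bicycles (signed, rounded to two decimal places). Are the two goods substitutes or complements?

%ΔQ_{bike helmets} = (6726 − 7654)/avg = -928/7190 = -0.129068…
%ΔP_{bicycles} = (1790 − 1530)/avg = 260/1660 = 0.156626…
E_cross = (-928/7190) / (260/1660) = -0.8240…
E_cross < 0 ⇒ the goods are complements.

-0.82; complements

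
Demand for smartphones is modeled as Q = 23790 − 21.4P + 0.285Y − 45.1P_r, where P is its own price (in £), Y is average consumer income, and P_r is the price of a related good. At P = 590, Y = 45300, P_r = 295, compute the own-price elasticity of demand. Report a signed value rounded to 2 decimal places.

At the given values, Q = 23790 − 21.4(590) + 0.285(45300) − 45.1(295) = 10770.
∂Q/∂P = −21.4.
E = (-21.4) × (590/10770) = -1.1723…

-1.17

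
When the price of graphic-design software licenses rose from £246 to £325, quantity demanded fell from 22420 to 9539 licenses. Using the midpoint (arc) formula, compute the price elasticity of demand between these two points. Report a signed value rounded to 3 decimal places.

%ΔQ = (9539 − 22420) / [(22420 + 9539)/2] = -12881/15979.5 = -0.806095…
%ΔP = (325 − 246) / [(246 + 325)/2] = 79/285.5 = 0.276707…
Arc Ed = %ΔQ / %ΔP = (-12881/15979.5) / (79/285.5) = -2.91316…

-2.913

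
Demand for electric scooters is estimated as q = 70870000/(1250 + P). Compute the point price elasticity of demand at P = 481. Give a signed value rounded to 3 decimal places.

-0.278

dq/dP = −70870000/(1250 + P)² = -23.652. At P = 481, q = 40941.7.
Ed = (dq/dP)·(P/q) = (-23.652) × (481/40941.7) = -0.27787…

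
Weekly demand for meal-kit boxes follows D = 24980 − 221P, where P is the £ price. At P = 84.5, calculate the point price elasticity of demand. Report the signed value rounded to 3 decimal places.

dD/dP = −221. At P = 84.5, D = 24980 − 221(84.5) = 6305.5.
Ed = (dD/dP)·(P/D) = −221 × (84.5/6305.5) = -2.96162…

-2.962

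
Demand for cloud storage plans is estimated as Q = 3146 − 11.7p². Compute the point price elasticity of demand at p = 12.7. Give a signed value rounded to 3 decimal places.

-2.998

dQ/dp = −2·11.7·p = -297.18. At p = 12.7, Q = 1258.907.
Ed = (dQ/dp)·(p/Q) = (-297.18) × (12.7/1258.907) = -2.99798…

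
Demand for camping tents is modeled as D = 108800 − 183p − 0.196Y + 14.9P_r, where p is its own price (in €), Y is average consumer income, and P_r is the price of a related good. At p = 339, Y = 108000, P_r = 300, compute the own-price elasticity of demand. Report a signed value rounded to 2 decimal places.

At the given values, D = 108800 − 183(339) − 0.196(108000) + 14.9(300) = 30065.
∂D/∂p = −183.
E = (-183) × (339/30065) = -2.0634…

-2.06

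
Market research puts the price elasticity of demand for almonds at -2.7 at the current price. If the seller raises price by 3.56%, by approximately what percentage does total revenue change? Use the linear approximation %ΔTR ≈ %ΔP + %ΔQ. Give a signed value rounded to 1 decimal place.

-6.1%

%ΔQ ≈ Ed × %ΔP = (-2.7) × (+3.56%) = -9.6120%
%ΔTR ≈ %ΔP + %ΔQ = (+3.56%) + (-9.6120%) = -6.0520%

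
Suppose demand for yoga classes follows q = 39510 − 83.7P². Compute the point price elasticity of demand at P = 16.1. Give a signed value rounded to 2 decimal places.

-2.44

dq/dP = −2·83.7·P = -2695.14. At P = 16.1, q = 17814.123.
Ed = (dq/dP)·(P/q) = (-2695.14) × (16.1/17814.123) = -2.4358…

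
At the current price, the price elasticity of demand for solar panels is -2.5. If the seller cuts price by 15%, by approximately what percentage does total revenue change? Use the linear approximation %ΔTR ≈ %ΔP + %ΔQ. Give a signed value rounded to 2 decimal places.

%ΔQ ≈ Ed × %ΔP = (-2.5) × (-15%) = +37.5000%
%ΔTR ≈ %ΔP + %ΔQ = (-15%) + (+37.5000%) = +22.5000%

+22.50%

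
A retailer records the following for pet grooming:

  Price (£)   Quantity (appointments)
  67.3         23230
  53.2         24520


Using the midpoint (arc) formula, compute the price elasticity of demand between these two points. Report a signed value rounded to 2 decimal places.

-0.23

%ΔQ = (24520 − 23230) / [(23230 + 24520)/2] = 1290/23875 = 0.054031…
%ΔP = (53.2 − 67.3) / [(67.3 + 53.2)/2] = -14.1/60.25 = -0.234024…
Arc Ed = %ΔQ / %ΔP = (1290/23875) / (-14.1/60.25) = -0.2308…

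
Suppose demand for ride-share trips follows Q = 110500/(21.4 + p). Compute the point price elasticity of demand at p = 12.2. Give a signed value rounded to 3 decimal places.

-0.363

dQ/dp = −110500/(21.4 + p)² = -97.8777. At p = 12.2, Q = 3288.69.
Ed = (dQ/dp)·(p/Q) = (-97.8777) × (12.2/3288.69) = -0.36309…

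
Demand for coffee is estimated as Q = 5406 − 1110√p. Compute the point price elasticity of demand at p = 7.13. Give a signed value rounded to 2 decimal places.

dQ/dp = −1110/(2√p) = -207.849. At p = 7.13, Q = 2442.07.
Ed = (dQ/dp)·(p/Q) = (-207.849) × (7.13/2442.07) = -0.6068…

-0.61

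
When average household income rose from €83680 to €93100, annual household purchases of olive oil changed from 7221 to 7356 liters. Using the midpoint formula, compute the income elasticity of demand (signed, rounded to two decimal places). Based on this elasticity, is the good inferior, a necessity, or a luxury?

0.17; necessity

%ΔQ = (7356 − 7221)/[( 7221 + 7356)/2] = 135/7288.5 = 0.018522…
%ΔIncome = (93100 − 83680)/[( 83680 + 93100)/2] = 9420/88390 = 0.106573…
E_income = (135/7288.5) / (9420/88390) = 0.1737…
0 < E_income < 1 ⇒ normal good, necessity.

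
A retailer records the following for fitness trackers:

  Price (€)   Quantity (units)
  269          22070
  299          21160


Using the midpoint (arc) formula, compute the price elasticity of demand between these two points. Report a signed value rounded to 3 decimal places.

-0.399

%ΔQ = (21160 − 22070) / [(22070 + 21160)/2] = -910/21615 = -0.042100…
%ΔP = (299 − 269) / [(269 + 299)/2] = 30/284 = 0.105633…
Arc Ed = %ΔQ / %ΔP = (-910/21615) / (30/284) = -0.39855…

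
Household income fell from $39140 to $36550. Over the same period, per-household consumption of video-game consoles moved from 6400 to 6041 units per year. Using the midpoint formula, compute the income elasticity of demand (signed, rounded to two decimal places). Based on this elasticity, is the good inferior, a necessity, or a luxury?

0.84; necessity

%ΔQ = (6041 − 6400)/[( 6400 + 6041)/2] = -359/6220.5 = -0.057712…
%ΔIncome = (36550 − 39140)/[( 39140 + 36550)/2] = -2590/37845 = -0.068437…
E_income = (-359/6220.5) / (-2590/37845) = 0.8432…
0 < E_income < 1 ⇒ normal good, necessity.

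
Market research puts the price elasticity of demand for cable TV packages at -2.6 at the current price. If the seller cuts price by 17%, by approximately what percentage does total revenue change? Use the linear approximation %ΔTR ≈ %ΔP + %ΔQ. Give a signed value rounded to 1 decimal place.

+27.2%

%ΔQ ≈ Ed × %ΔP = (-2.6) × (-17%) = +44.2000%
%ΔTR ≈ %ΔP + %ΔQ = (-17%) + (+44.2000%) = +27.2000%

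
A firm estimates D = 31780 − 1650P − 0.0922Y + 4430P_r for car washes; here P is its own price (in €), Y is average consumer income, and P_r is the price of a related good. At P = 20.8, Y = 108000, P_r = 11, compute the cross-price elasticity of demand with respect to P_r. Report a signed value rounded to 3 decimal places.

At the given values, D = 31780 − 1650(20.8) − 0.0922(108000) + 4430(11) = 36232.4.
∂D/∂P_r = 4430.
E = (4430) × (11/36232.4) = 1.34492…

1.345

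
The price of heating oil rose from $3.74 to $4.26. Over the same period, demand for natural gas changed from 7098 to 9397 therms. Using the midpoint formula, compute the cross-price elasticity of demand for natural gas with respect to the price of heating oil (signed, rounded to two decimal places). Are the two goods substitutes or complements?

%ΔQ_{natural gas} = (9397 − 7098)/avg = 2299/8247.5 = 0.278751…
%ΔP_{heating oil} = (4.26 − 3.74)/avg = 0.52/4 = 0.13
E_cross = (2299/8247.5) / (0.52/4) = 2.1442…
E_cross > 0 ⇒ the goods are substitutes.

2.14; substitutes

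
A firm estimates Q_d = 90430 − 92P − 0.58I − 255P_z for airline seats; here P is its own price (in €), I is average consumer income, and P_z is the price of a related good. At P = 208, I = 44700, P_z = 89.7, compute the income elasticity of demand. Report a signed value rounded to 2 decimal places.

-1.15

At the given values, Q_d = 90430 − 92(208) − 0.58(44700) − 255(89.7) = 22494.5.
∂Q_d/∂I = -0.58.
E = (-0.58) × (44700/22494.5) = -1.1525…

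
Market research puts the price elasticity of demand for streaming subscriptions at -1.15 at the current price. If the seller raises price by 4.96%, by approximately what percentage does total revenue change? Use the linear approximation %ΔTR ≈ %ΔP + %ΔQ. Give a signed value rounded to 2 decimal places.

%ΔQ ≈ Ed × %ΔP = (-1.15) × (+4.96%) = -5.7040%
%ΔTR ≈ %ΔP + %ΔQ = (+4.96%) + (-5.7040%) = -0.7440%

-0.74%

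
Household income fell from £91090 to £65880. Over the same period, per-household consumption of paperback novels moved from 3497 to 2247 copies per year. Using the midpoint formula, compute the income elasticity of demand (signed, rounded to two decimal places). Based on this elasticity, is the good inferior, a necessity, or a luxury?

%ΔQ = (2247 − 3497)/[( 3497 + 2247)/2] = -1250/2872 = -0.435236…
%ΔIncome = (65880 − 91090)/[( 91090 + 65880)/2] = -25210/78485 = -0.321207…
E_income = (-1250/2872) / (-25210/78485) = 1.3550…
E_income > 1 ⇒ normal good, luxury.

1.36; luxury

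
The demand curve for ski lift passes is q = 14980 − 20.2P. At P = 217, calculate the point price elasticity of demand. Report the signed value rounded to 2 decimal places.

dq/dP = −20.2. At P = 217, q = 14980 − 20.2(217) = 10596.6.
Ed = (dq/dP)·(P/q) = −20.2 × (217/10596.6) = -0.4136…

-0.41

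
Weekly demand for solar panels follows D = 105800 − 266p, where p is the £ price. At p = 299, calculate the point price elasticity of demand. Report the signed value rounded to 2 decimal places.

-3.03

dD/dp = −266. At p = 299, D = 105800 − 266(299) = 26266.
Ed = (dD/dp)·(p/D) = −266 × (299/26266) = -3.0280…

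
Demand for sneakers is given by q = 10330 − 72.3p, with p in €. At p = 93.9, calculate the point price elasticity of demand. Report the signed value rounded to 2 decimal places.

dq/dp = −72.3. At p = 93.9, q = 10330 − 72.3(93.9) = 3541.03.
Ed = (dq/dp)·(p/q) = −72.3 × (93.9/3541.03) = -1.9172…

-1.92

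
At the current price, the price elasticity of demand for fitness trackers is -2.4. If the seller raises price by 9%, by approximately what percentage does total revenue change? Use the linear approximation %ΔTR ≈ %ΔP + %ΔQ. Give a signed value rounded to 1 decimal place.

%ΔQ ≈ Ed × %ΔP = (-2.4) × (+9%) = -21.6000%
%ΔTR ≈ %ΔP + %ΔQ = (+9%) + (-21.6000%) = -12.6000%

-12.6%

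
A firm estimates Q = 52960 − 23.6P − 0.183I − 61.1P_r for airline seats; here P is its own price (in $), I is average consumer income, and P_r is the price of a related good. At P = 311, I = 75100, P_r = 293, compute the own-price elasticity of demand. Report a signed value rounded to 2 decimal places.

At the given values, Q = 52960 − 23.6(311) − 0.183(75100) − 61.1(293) = 13974.8.
∂Q/∂P = −23.6.
E = (-23.6) × (311/13974.8) = -0.5252…

-0.53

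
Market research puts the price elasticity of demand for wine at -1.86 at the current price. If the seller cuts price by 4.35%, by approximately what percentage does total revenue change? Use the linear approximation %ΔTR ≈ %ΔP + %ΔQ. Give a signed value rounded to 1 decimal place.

+3.7%

%ΔQ ≈ Ed × %ΔP = (-1.86) × (-4.35%) = +8.0910%
%ΔTR ≈ %ΔP + %ΔQ = (-4.35%) + (+8.0910%) = +3.7410%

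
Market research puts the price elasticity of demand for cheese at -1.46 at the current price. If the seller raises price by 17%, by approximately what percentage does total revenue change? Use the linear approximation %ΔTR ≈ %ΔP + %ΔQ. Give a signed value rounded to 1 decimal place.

-7.8%

%ΔQ ≈ Ed × %ΔP = (-1.46) × (+17%) = -24.8200%
%ΔTR ≈ %ΔP + %ΔQ = (+17%) + (-24.8200%) = -7.8200%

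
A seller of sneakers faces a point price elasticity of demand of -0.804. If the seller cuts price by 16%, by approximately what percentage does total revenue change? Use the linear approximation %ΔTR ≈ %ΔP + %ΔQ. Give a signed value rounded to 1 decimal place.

%ΔQ ≈ Ed × %ΔP = (-0.804) × (-16%) = +12.8640%
%ΔTR ≈ %ΔP + %ΔQ = (-16%) + (+12.8640%) = -3.1360%

-3.1%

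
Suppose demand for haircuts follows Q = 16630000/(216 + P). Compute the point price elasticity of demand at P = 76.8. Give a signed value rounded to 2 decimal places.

-0.26

dQ/dP = −16630000/(216 + P)² = -193.977. At P = 76.8, Q = 56796.4.
Ed = (dQ/dP)·(P/Q) = (-193.977) × (76.8/56796.4) = -0.2622…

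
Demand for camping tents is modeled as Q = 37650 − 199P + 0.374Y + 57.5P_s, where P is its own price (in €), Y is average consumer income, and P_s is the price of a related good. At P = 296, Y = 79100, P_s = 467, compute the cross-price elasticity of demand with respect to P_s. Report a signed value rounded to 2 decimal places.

0.76

At the given values, Q = 37650 − 199(296) + 0.374(79100) + 57.5(467) = 35181.9.
∂Q/∂P_s = 57.5.
E = (57.5) × (467/35181.9) = 0.7632…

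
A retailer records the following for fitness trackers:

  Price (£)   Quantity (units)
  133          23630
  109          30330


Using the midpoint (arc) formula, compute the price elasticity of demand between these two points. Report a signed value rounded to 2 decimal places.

%ΔQ = (30330 − 23630) / [(23630 + 30330)/2] = 6700/26980 = 0.248332…
%ΔP = (109 − 133) / [(133 + 109)/2] = -24/121 = -0.198347…
Arc Ed = %ΔQ / %ΔP = (6700/26980) / (-24/121) = -1.2520…

-1.25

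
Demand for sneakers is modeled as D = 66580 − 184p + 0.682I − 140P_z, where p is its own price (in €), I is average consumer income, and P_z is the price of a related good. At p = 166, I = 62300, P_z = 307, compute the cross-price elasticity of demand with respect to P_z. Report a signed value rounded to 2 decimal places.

At the given values, D = 66580 − 184(166) + 0.682(62300) − 140(307) = 35544.6.
∂D/∂P_z = -140.
E = (-140) × (307/35544.6) = -1.2091…

-1.21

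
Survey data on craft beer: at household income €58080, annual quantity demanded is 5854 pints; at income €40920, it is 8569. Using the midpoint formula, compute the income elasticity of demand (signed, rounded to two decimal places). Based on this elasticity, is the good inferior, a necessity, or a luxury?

%ΔQ = (8569 − 5854)/[( 5854 + 8569)/2] = 2715/7211.5 = 0.376482…
%ΔIncome = (40920 − 58080)/[( 58080 + 40920)/2] = -17160/49500 = -0.346666…
E_income = (2715/7211.5) / (-17160/49500) = -1.0860…
E_income < 0 ⇒ inferior good.

-1.09; inferior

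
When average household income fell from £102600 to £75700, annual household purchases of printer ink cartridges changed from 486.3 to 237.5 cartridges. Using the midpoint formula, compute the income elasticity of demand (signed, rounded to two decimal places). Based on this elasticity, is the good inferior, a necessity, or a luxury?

%ΔQ = (237.5 − 486.3)/[( 486.3 + 237.5)/2] = -248.8/361.9 = -0.687482…
%ΔIncome = (75700 − 102600)/[( 102600 + 75700)/2] = -26900/89150 = -0.301738…
E_income = (-248.8/361.9) / (-26900/89150) = 2.2784…
E_income > 1 ⇒ normal good, luxury.

2.28; luxury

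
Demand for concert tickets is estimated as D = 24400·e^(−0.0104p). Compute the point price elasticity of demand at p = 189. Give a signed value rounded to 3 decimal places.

dD/dp = −0.0104·D = -35.5446. At p = 189, D = 3417.75.
Ed = (dD/dp)·(p/D) = (-35.5446) × (189/3417.75) = -1.9656

-1.966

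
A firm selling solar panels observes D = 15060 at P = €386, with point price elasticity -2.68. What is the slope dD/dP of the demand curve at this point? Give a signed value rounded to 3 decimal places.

-104.562

Ed = (dD/dP)·(P/D) ⇒ dD/dP = Ed·D/P = (-2.68)·15060/386 = -104.56165…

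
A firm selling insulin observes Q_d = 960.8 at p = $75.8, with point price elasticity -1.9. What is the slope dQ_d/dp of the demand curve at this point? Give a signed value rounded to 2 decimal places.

Ed = (dQ_d/dp)·(p/Q_d) ⇒ dQ_d/dp = Ed·Q_d/p = (-1.9)·960.8/75.8 = -24.0833…

-24.08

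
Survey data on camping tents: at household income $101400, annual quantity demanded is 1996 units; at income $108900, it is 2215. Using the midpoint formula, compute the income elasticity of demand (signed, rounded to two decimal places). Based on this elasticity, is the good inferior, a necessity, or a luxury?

1.46; luxury

%ΔQ = (2215 − 1996)/[( 1996 + 2215)/2] = 219/2105.5 = 0.104013…
%ΔIncome = (108900 − 101400)/[( 101400 + 108900)/2] = 7500/105150 = 0.071326…
E_income = (219/2105.5) / (7500/105150) = 1.4582…
E_income > 1 ⇒ normal good, luxury.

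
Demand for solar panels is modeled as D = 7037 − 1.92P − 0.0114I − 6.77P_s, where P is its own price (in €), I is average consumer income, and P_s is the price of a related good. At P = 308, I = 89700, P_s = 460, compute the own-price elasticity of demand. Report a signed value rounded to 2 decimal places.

-0.26

At the given values, D = 7037 − 1.92(308) − 0.0114(89700) − 6.77(460) = 2308.86.
∂D/∂P = −1.92.
E = (-1.92) × (308/2308.86) = -0.2561…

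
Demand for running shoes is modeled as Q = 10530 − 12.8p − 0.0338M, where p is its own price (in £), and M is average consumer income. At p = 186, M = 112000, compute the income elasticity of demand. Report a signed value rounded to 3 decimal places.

-0.868

At the given values, Q = 10530 − 12.8(186) − 0.0338(112000) = 4363.6.
∂Q/∂M = -0.0338.
E = (-0.0338) × (112000/4363.6) = -0.86754…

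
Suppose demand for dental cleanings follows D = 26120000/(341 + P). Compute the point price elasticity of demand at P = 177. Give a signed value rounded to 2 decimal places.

dD/dP = −26120000/(341 + P)² = -97.345. At P = 177, D = 50424.7.
Ed = (dD/dP)·(P/D) = (-97.345) × (177/50424.7) = -0.3416…

-0.34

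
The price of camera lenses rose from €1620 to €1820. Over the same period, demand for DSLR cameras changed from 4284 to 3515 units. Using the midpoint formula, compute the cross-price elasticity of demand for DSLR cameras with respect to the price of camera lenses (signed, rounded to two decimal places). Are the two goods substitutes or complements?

-1.70; complements

%ΔQ_{DSLR cameras} = (3515 − 4284)/avg = -769/3899.5 = -0.197204…
%ΔP_{camera lenses} = (1820 − 1620)/avg = 200/1720 = 0.116279…
E_cross = (-769/3899.5) / (200/1720) = -1.6959…
E_cross < 0 ⇒ the goods are complements.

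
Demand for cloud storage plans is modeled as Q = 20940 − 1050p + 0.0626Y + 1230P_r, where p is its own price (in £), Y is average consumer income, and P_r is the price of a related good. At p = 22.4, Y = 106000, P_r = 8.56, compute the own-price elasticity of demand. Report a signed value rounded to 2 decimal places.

At the given values, Q = 20940 − 1050(22.4) + 0.0626(106000) + 1230(8.56) = 14584.4.
∂Q/∂p = −1050.
E = (-1050) × (22.4/14584.4) = -1.6126…

-1.61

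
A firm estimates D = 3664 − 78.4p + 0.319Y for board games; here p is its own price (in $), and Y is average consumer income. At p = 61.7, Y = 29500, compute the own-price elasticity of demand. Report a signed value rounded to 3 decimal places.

-0.587

At the given values, D = 3664 − 78.4(61.7) + 0.319(29500) = 8237.22.
∂D/∂p = −78.4.
E = (-78.4) × (61.7/8237.22) = -0.58724…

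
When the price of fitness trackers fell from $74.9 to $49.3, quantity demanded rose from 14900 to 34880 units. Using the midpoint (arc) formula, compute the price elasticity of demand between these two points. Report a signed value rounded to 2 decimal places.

%ΔQ = (34880 − 14900) / [(14900 + 34880)/2] = 19980/24890 = 0.802732…
%ΔP = (49.3 − 74.9) / [(74.9 + 49.3)/2] = -25.6/62.1 = -0.412238…
Arc Ed = %ΔQ / %ΔP = (19980/24890) / (-25.6/62.1) = -1.9472…

-1.95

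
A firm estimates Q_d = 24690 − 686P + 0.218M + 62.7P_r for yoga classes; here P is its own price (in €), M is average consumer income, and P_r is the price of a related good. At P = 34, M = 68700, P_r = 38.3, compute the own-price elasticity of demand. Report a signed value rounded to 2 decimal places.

At the given values, Q_d = 24690 − 686(34) + 0.218(68700) + 62.7(38.3) = 18744.01.
∂Q_d/∂P = −686.
E = (-686) × (34/18744.01) = -1.2443…

-1.24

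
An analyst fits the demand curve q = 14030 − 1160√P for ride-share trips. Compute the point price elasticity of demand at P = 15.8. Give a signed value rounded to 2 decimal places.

-0.24

dq/dP = −1160/(2√P) = -145.915. At P = 15.8, q = 9419.09.
Ed = (dq/dP)·(P/q) = (-145.915) × (15.8/9419.09) = -0.2447…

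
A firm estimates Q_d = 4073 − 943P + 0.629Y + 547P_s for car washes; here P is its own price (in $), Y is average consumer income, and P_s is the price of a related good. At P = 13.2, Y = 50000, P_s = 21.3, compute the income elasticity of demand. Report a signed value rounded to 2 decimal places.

At the given values, Q_d = 4073 − 943(13.2) + 0.629(50000) + 547(21.3) = 34726.5.
∂Q_d/∂Y = 0.629.
E = (0.629) × (50000/34726.5) = 0.9056…

0.91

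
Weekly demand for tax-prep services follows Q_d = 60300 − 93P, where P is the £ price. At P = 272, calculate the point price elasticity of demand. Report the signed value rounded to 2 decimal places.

dQ_d/dP = −93. At P = 272, Q_d = 60300 − 93(272) = 35004.
Ed = (dQ_d/dP)·(P/Q_d) = −93 × (272/35004) = -0.7226…

-0.72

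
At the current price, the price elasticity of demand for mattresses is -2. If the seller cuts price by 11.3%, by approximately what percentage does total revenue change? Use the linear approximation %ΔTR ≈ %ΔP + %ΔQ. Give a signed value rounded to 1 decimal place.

+11.3%

%ΔQ ≈ Ed × %ΔP = (-2) × (-11.3%) = +22.6000%
%ΔTR ≈ %ΔP + %ΔQ = (-11.3%) + (+22.6000%) = +11.3000%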